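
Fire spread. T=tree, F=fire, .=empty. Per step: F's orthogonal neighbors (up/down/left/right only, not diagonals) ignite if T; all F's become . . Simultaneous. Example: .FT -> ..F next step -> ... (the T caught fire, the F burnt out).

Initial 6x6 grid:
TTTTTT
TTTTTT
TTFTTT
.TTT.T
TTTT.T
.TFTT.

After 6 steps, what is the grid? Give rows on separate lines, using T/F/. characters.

Step 1: 7 trees catch fire, 2 burn out
  TTTTTT
  TTFTTT
  TF.FTT
  .TFT.T
  TTFT.T
  .F.FT.
Step 2: 10 trees catch fire, 7 burn out
  TTFTTT
  TF.FTT
  F...FT
  .F.F.T
  TF.F.T
  ....F.
Step 3: 6 trees catch fire, 10 burn out
  TF.FTT
  F...FT
  .....F
  .....T
  F....T
  ......
Step 4: 4 trees catch fire, 6 burn out
  F...FT
  .....F
  ......
  .....F
  .....T
  ......
Step 5: 2 trees catch fire, 4 burn out
  .....F
  ......
  ......
  ......
  .....F
  ......
Step 6: 0 trees catch fire, 2 burn out
  ......
  ......
  ......
  ......
  ......
  ......

......
......
......
......
......
......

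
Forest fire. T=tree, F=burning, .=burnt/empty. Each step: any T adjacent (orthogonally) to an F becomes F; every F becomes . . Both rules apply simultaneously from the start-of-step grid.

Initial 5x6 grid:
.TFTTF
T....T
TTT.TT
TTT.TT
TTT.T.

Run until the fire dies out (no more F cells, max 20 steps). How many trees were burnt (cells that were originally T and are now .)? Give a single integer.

Answer: 9

Derivation:
Step 1: +4 fires, +2 burnt (F count now 4)
Step 2: +1 fires, +4 burnt (F count now 1)
Step 3: +2 fires, +1 burnt (F count now 2)
Step 4: +1 fires, +2 burnt (F count now 1)
Step 5: +1 fires, +1 burnt (F count now 1)
Step 6: +0 fires, +1 burnt (F count now 0)
Fire out after step 6
Initially T: 19, now '.': 20
Total burnt (originally-T cells now '.'): 9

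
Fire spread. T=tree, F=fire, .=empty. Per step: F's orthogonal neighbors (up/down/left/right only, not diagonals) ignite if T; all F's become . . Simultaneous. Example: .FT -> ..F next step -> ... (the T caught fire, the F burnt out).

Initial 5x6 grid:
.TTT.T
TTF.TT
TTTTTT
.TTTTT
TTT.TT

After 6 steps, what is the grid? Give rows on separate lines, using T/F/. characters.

Step 1: 3 trees catch fire, 1 burn out
  .TFT.T
  TF..TT
  TTFTTT
  .TTTTT
  TTT.TT
Step 2: 6 trees catch fire, 3 burn out
  .F.F.T
  F...TT
  TF.FTT
  .TFTTT
  TTT.TT
Step 3: 5 trees catch fire, 6 burn out
  .....T
  ....TT
  F...FT
  .F.FTT
  TTF.TT
Step 4: 4 trees catch fire, 5 burn out
  .....T
  ....FT
  .....F
  ....FT
  TF..TT
Step 5: 4 trees catch fire, 4 burn out
  .....T
  .....F
  ......
  .....F
  F...FT
Step 6: 2 trees catch fire, 4 burn out
  .....F
  ......
  ......
  ......
  .....F

.....F
......
......
......
.....F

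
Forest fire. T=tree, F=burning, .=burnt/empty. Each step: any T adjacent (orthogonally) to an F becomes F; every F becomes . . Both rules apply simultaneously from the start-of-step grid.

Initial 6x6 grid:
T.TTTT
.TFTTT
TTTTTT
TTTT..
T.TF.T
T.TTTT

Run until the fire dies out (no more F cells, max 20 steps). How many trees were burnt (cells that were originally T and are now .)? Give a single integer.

Step 1: +7 fires, +2 burnt (F count now 7)
Step 2: +7 fires, +7 burnt (F count now 7)
Step 3: +6 fires, +7 burnt (F count now 6)
Step 4: +4 fires, +6 burnt (F count now 4)
Step 5: +1 fires, +4 burnt (F count now 1)
Step 6: +1 fires, +1 burnt (F count now 1)
Step 7: +0 fires, +1 burnt (F count now 0)
Fire out after step 7
Initially T: 27, now '.': 35
Total burnt (originally-T cells now '.'): 26

Answer: 26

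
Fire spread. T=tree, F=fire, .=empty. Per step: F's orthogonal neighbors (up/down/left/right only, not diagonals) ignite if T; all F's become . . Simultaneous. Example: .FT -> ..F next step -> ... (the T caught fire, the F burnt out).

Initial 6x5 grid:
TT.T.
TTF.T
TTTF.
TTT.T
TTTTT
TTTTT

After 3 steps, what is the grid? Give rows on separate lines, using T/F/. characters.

Step 1: 2 trees catch fire, 2 burn out
  TT.T.
  TF..T
  TTF..
  TTT.T
  TTTTT
  TTTTT
Step 2: 4 trees catch fire, 2 burn out
  TF.T.
  F...T
  TF...
  TTF.T
  TTTTT
  TTTTT
Step 3: 4 trees catch fire, 4 burn out
  F..T.
  ....T
  F....
  TF..T
  TTFTT
  TTTTT

F..T.
....T
F....
TF..T
TTFTT
TTTTT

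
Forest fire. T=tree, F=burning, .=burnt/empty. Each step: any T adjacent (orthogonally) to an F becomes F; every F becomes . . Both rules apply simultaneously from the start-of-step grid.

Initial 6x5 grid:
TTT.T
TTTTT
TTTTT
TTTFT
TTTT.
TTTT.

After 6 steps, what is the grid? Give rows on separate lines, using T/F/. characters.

Step 1: 4 trees catch fire, 1 burn out
  TTT.T
  TTTTT
  TTTFT
  TTF.F
  TTTF.
  TTTT.
Step 2: 6 trees catch fire, 4 burn out
  TTT.T
  TTTFT
  TTF.F
  TF...
  TTF..
  TTTF.
Step 3: 6 trees catch fire, 6 burn out
  TTT.T
  TTF.F
  TF...
  F....
  TF...
  TTF..
Step 4: 6 trees catch fire, 6 burn out
  TTF.F
  TF...
  F....
  .....
  F....
  TF...
Step 5: 3 trees catch fire, 6 burn out
  TF...
  F....
  .....
  .....
  .....
  F....
Step 6: 1 trees catch fire, 3 burn out
  F....
  .....
  .....
  .....
  .....
  .....

F....
.....
.....
.....
.....
.....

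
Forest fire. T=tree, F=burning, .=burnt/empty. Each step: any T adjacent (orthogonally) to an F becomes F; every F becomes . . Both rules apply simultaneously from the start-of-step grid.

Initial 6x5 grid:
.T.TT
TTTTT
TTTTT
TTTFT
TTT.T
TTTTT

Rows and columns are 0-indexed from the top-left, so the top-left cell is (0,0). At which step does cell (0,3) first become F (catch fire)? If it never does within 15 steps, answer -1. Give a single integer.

Step 1: cell (0,3)='T' (+3 fires, +1 burnt)
Step 2: cell (0,3)='T' (+6 fires, +3 burnt)
Step 3: cell (0,3)='F' (+8 fires, +6 burnt)
  -> target ignites at step 3
Step 4: cell (0,3)='.' (+6 fires, +8 burnt)
Step 5: cell (0,3)='.' (+3 fires, +6 burnt)
Step 6: cell (0,3)='.' (+0 fires, +3 burnt)
  fire out at step 6

3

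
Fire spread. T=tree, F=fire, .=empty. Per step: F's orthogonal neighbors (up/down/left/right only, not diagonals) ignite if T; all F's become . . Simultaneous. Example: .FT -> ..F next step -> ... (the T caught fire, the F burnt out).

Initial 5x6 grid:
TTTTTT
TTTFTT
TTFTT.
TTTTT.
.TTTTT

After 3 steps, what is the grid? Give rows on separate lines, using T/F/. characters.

Step 1: 6 trees catch fire, 2 burn out
  TTTFTT
  TTF.FT
  TF.FT.
  TTFTT.
  .TTTTT
Step 2: 9 trees catch fire, 6 burn out
  TTF.FT
  TF...F
  F...F.
  TF.FT.
  .TFTTT
Step 3: 7 trees catch fire, 9 burn out
  TF...F
  F.....
  ......
  F...F.
  .F.FTT

TF...F
F.....
......
F...F.
.F.FTT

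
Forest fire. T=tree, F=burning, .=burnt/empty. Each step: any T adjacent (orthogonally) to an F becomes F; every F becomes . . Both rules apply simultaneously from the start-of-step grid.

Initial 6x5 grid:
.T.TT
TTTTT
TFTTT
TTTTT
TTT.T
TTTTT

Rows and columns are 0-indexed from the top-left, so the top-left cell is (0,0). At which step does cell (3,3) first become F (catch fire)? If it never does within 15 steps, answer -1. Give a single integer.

Step 1: cell (3,3)='T' (+4 fires, +1 burnt)
Step 2: cell (3,3)='T' (+7 fires, +4 burnt)
Step 3: cell (3,3)='F' (+6 fires, +7 burnt)
  -> target ignites at step 3
Step 4: cell (3,3)='.' (+5 fires, +6 burnt)
Step 5: cell (3,3)='.' (+3 fires, +5 burnt)
Step 6: cell (3,3)='.' (+1 fires, +3 burnt)
Step 7: cell (3,3)='.' (+0 fires, +1 burnt)
  fire out at step 7

3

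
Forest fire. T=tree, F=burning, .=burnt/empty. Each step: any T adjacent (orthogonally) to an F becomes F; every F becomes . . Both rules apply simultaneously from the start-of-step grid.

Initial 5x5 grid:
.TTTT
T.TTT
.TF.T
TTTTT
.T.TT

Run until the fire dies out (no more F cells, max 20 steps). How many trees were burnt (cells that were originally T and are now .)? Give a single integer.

Step 1: +3 fires, +1 burnt (F count now 3)
Step 2: +4 fires, +3 burnt (F count now 4)
Step 3: +7 fires, +4 burnt (F count now 7)
Step 4: +3 fires, +7 burnt (F count now 3)
Step 5: +0 fires, +3 burnt (F count now 0)
Fire out after step 5
Initially T: 18, now '.': 24
Total burnt (originally-T cells now '.'): 17

Answer: 17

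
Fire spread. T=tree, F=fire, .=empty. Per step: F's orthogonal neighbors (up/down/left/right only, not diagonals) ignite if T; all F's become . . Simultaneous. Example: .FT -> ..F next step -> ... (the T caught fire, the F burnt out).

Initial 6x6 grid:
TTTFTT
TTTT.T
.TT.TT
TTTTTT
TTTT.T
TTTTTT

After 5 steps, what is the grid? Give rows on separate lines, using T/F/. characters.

Step 1: 3 trees catch fire, 1 burn out
  TTF.FT
  TTTF.T
  .TT.TT
  TTTTTT
  TTTT.T
  TTTTTT
Step 2: 3 trees catch fire, 3 burn out
  TF...F
  TTF..T
  .TT.TT
  TTTTTT
  TTTT.T
  TTTTTT
Step 3: 4 trees catch fire, 3 burn out
  F.....
  TF...F
  .TF.TT
  TTTTTT
  TTTT.T
  TTTTTT
Step 4: 4 trees catch fire, 4 burn out
  ......
  F.....
  .F..TF
  TTFTTT
  TTTT.T
  TTTTTT
Step 5: 5 trees catch fire, 4 burn out
  ......
  ......
  ....F.
  TF.FTF
  TTFT.T
  TTTTTT

......
......
....F.
TF.FTF
TTFT.T
TTTTTT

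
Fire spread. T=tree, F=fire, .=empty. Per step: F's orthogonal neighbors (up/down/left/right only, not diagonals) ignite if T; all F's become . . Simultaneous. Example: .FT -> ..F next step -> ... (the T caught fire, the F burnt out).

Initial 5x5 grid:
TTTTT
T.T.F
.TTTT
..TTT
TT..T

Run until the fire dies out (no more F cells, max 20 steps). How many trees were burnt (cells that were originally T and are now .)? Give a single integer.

Answer: 15

Derivation:
Step 1: +2 fires, +1 burnt (F count now 2)
Step 2: +3 fires, +2 burnt (F count now 3)
Step 3: +4 fires, +3 burnt (F count now 4)
Step 4: +4 fires, +4 burnt (F count now 4)
Step 5: +1 fires, +4 burnt (F count now 1)
Step 6: +1 fires, +1 burnt (F count now 1)
Step 7: +0 fires, +1 burnt (F count now 0)
Fire out after step 7
Initially T: 17, now '.': 23
Total burnt (originally-T cells now '.'): 15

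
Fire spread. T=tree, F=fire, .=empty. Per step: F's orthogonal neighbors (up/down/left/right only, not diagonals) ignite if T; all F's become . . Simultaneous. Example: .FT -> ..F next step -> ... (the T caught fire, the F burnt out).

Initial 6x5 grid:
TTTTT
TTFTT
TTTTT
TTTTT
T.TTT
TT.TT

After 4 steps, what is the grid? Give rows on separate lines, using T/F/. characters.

Step 1: 4 trees catch fire, 1 burn out
  TTFTT
  TF.FT
  TTFTT
  TTTTT
  T.TTT
  TT.TT
Step 2: 7 trees catch fire, 4 burn out
  TF.FT
  F...F
  TF.FT
  TTFTT
  T.TTT
  TT.TT
Step 3: 7 trees catch fire, 7 burn out
  F...F
  .....
  F...F
  TF.FT
  T.FTT
  TT.TT
Step 4: 3 trees catch fire, 7 burn out
  .....
  .....
  .....
  F...F
  T..FT
  TT.TT

.....
.....
.....
F...F
T..FT
TT.TT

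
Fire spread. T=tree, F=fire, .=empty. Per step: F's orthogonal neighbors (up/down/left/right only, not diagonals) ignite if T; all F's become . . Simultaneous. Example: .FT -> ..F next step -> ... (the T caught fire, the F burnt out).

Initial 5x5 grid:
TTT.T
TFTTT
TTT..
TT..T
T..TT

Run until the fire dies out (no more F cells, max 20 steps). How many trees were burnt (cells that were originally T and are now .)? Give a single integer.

Answer: 14

Derivation:
Step 1: +4 fires, +1 burnt (F count now 4)
Step 2: +6 fires, +4 burnt (F count now 6)
Step 3: +2 fires, +6 burnt (F count now 2)
Step 4: +2 fires, +2 burnt (F count now 2)
Step 5: +0 fires, +2 burnt (F count now 0)
Fire out after step 5
Initially T: 17, now '.': 22
Total burnt (originally-T cells now '.'): 14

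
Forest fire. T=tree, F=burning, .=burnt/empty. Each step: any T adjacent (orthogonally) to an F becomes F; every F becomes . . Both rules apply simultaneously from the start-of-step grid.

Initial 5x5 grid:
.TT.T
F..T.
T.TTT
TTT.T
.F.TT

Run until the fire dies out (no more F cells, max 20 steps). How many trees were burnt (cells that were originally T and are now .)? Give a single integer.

Step 1: +2 fires, +2 burnt (F count now 2)
Step 2: +2 fires, +2 burnt (F count now 2)
Step 3: +1 fires, +2 burnt (F count now 1)
Step 4: +1 fires, +1 burnt (F count now 1)
Step 5: +2 fires, +1 burnt (F count now 2)
Step 6: +1 fires, +2 burnt (F count now 1)
Step 7: +1 fires, +1 burnt (F count now 1)
Step 8: +1 fires, +1 burnt (F count now 1)
Step 9: +0 fires, +1 burnt (F count now 0)
Fire out after step 9
Initially T: 14, now '.': 22
Total burnt (originally-T cells now '.'): 11

Answer: 11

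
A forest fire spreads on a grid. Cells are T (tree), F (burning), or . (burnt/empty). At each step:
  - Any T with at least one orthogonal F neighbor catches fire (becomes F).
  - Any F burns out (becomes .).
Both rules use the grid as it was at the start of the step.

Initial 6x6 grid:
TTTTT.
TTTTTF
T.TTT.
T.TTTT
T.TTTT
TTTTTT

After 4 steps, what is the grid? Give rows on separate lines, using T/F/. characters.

Step 1: 1 trees catch fire, 1 burn out
  TTTTT.
  TTTTF.
  T.TTT.
  T.TTTT
  T.TTTT
  TTTTTT
Step 2: 3 trees catch fire, 1 burn out
  TTTTF.
  TTTF..
  T.TTF.
  T.TTTT
  T.TTTT
  TTTTTT
Step 3: 4 trees catch fire, 3 burn out
  TTTF..
  TTF...
  T.TF..
  T.TTFT
  T.TTTT
  TTTTTT
Step 4: 6 trees catch fire, 4 burn out
  TTF...
  TF....
  T.F...
  T.TF.F
  T.TTFT
  TTTTTT

TTF...
TF....
T.F...
T.TF.F
T.TTFT
TTTTTT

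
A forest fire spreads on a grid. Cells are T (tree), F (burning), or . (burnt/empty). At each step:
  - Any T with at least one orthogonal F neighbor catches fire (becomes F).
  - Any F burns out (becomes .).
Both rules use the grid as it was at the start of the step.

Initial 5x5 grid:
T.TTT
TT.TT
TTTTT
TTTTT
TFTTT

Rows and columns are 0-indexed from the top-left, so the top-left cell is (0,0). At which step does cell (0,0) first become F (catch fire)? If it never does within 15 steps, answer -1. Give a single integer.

Step 1: cell (0,0)='T' (+3 fires, +1 burnt)
Step 2: cell (0,0)='T' (+4 fires, +3 burnt)
Step 3: cell (0,0)='T' (+5 fires, +4 burnt)
Step 4: cell (0,0)='T' (+3 fires, +5 burnt)
Step 5: cell (0,0)='F' (+3 fires, +3 burnt)
  -> target ignites at step 5
Step 6: cell (0,0)='.' (+2 fires, +3 burnt)
Step 7: cell (0,0)='.' (+2 fires, +2 burnt)
Step 8: cell (0,0)='.' (+0 fires, +2 burnt)
  fire out at step 8

5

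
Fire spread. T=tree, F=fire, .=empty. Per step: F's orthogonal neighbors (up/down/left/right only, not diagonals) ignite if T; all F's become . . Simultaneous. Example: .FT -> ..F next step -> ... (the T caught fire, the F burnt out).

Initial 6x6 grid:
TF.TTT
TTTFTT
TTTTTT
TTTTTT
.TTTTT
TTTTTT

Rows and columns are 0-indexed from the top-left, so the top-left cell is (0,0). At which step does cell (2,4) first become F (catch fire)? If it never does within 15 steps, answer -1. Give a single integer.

Step 1: cell (2,4)='T' (+6 fires, +2 burnt)
Step 2: cell (2,4)='F' (+7 fires, +6 burnt)
  -> target ignites at step 2
Step 3: cell (2,4)='.' (+7 fires, +7 burnt)
Step 4: cell (2,4)='.' (+6 fires, +7 burnt)
Step 5: cell (2,4)='.' (+4 fires, +6 burnt)
Step 6: cell (2,4)='.' (+2 fires, +4 burnt)
Step 7: cell (2,4)='.' (+0 fires, +2 burnt)
  fire out at step 7

2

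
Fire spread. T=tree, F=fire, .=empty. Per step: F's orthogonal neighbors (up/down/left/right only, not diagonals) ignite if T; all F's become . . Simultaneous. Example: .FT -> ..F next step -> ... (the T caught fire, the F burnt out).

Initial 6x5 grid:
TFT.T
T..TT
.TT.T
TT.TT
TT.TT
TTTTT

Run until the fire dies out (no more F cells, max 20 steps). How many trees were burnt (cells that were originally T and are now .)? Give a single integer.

Step 1: +2 fires, +1 burnt (F count now 2)
Step 2: +1 fires, +2 burnt (F count now 1)
Step 3: +0 fires, +1 burnt (F count now 0)
Fire out after step 3
Initially T: 22, now '.': 11
Total burnt (originally-T cells now '.'): 3

Answer: 3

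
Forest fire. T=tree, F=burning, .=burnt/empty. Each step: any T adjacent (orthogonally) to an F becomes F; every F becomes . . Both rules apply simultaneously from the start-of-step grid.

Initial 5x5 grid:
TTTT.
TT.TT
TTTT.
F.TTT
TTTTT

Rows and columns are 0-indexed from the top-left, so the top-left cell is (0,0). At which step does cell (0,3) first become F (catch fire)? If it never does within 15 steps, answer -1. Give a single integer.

Step 1: cell (0,3)='T' (+2 fires, +1 burnt)
Step 2: cell (0,3)='T' (+3 fires, +2 burnt)
Step 3: cell (0,3)='T' (+4 fires, +3 burnt)
Step 4: cell (0,3)='T' (+4 fires, +4 burnt)
Step 5: cell (0,3)='T' (+4 fires, +4 burnt)
Step 6: cell (0,3)='F' (+3 fires, +4 burnt)
  -> target ignites at step 6
Step 7: cell (0,3)='.' (+0 fires, +3 burnt)
  fire out at step 7

6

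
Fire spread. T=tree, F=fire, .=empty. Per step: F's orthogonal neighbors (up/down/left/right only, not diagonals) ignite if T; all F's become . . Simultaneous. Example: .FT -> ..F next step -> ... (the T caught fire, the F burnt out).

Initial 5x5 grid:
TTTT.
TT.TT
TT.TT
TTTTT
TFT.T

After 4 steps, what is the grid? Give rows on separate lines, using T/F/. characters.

Step 1: 3 trees catch fire, 1 burn out
  TTTT.
  TT.TT
  TT.TT
  TFTTT
  F.F.T
Step 2: 3 trees catch fire, 3 burn out
  TTTT.
  TT.TT
  TF.TT
  F.FTT
  ....T
Step 3: 3 trees catch fire, 3 burn out
  TTTT.
  TF.TT
  F..TT
  ...FT
  ....T
Step 4: 4 trees catch fire, 3 burn out
  TFTT.
  F..TT
  ...FT
  ....F
  ....T

TFTT.
F..TT
...FT
....F
....T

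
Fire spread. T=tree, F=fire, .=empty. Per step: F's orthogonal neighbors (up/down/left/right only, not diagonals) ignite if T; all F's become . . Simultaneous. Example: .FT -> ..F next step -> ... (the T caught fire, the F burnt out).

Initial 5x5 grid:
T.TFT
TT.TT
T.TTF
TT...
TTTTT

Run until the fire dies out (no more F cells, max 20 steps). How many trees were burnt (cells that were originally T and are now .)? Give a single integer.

Step 1: +5 fires, +2 burnt (F count now 5)
Step 2: +1 fires, +5 burnt (F count now 1)
Step 3: +0 fires, +1 burnt (F count now 0)
Fire out after step 3
Initially T: 17, now '.': 14
Total burnt (originally-T cells now '.'): 6

Answer: 6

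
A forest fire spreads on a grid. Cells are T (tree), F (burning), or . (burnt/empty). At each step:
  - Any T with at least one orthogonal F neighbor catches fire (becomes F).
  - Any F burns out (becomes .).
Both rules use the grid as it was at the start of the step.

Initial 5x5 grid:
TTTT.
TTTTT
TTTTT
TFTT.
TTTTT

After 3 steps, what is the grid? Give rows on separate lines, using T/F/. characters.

Step 1: 4 trees catch fire, 1 burn out
  TTTT.
  TTTTT
  TFTTT
  F.FT.
  TFTTT
Step 2: 6 trees catch fire, 4 burn out
  TTTT.
  TFTTT
  F.FTT
  ...F.
  F.FTT
Step 3: 5 trees catch fire, 6 burn out
  TFTT.
  F.FTT
  ...FT
  .....
  ...FT

TFTT.
F.FTT
...FT
.....
...FT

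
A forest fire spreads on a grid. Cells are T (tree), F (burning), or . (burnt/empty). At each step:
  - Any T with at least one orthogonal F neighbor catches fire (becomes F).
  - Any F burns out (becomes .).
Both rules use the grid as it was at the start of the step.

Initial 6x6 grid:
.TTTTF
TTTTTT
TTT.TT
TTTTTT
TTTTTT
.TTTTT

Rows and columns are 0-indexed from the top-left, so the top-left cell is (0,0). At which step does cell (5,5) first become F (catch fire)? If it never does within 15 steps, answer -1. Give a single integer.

Step 1: cell (5,5)='T' (+2 fires, +1 burnt)
Step 2: cell (5,5)='T' (+3 fires, +2 burnt)
Step 3: cell (5,5)='T' (+4 fires, +3 burnt)
Step 4: cell (5,5)='T' (+4 fires, +4 burnt)
Step 5: cell (5,5)='F' (+5 fires, +4 burnt)
  -> target ignites at step 5
Step 6: cell (5,5)='.' (+5 fires, +5 burnt)
Step 7: cell (5,5)='.' (+4 fires, +5 burnt)
Step 8: cell (5,5)='.' (+3 fires, +4 burnt)
Step 9: cell (5,5)='.' (+2 fires, +3 burnt)
Step 10: cell (5,5)='.' (+0 fires, +2 burnt)
  fire out at step 10

5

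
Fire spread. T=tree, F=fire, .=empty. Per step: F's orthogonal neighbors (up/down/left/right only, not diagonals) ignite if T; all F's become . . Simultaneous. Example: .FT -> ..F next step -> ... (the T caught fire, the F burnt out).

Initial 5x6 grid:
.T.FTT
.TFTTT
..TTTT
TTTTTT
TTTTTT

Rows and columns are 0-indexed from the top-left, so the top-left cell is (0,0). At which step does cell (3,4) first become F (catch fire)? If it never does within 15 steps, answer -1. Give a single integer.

Step 1: cell (3,4)='T' (+4 fires, +2 burnt)
Step 2: cell (3,4)='T' (+5 fires, +4 burnt)
Step 3: cell (3,4)='T' (+5 fires, +5 burnt)
Step 4: cell (3,4)='F' (+5 fires, +5 burnt)
  -> target ignites at step 4
Step 5: cell (3,4)='.' (+3 fires, +5 burnt)
Step 6: cell (3,4)='.' (+1 fires, +3 burnt)
Step 7: cell (3,4)='.' (+0 fires, +1 burnt)
  fire out at step 7

4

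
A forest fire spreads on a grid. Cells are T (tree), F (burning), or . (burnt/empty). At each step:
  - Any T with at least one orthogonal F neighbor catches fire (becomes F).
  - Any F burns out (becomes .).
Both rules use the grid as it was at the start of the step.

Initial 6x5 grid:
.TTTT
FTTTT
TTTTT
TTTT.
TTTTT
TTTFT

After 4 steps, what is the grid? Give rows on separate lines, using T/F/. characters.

Step 1: 5 trees catch fire, 2 burn out
  .TTTT
  .FTTT
  FTTTT
  TTTT.
  TTTFT
  TTF.F
Step 2: 8 trees catch fire, 5 burn out
  .FTTT
  ..FTT
  .FTTT
  FTTF.
  TTF.F
  TF...
Step 3: 9 trees catch fire, 8 burn out
  ..FTT
  ...FT
  ..FFT
  .FF..
  FF...
  F....
Step 4: 3 trees catch fire, 9 burn out
  ...FT
  ....F
  ....F
  .....
  .....
  .....

...FT
....F
....F
.....
.....
.....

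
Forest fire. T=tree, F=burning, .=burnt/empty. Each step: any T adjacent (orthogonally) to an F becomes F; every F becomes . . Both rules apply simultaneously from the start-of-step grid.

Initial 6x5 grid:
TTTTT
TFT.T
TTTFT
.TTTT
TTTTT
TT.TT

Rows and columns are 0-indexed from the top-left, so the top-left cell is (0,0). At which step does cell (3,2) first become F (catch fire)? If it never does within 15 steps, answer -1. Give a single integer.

Step 1: cell (3,2)='T' (+7 fires, +2 burnt)
Step 2: cell (3,2)='F' (+8 fires, +7 burnt)
  -> target ignites at step 2
Step 3: cell (3,2)='.' (+6 fires, +8 burnt)
Step 4: cell (3,2)='.' (+3 fires, +6 burnt)
Step 5: cell (3,2)='.' (+1 fires, +3 burnt)
Step 6: cell (3,2)='.' (+0 fires, +1 burnt)
  fire out at step 6

2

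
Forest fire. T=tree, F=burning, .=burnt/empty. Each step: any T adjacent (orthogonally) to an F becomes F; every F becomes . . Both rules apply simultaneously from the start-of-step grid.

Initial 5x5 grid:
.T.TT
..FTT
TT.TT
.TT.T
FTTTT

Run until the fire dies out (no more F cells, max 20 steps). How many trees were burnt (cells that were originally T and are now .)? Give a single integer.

Step 1: +2 fires, +2 burnt (F count now 2)
Step 2: +5 fires, +2 burnt (F count now 5)
Step 3: +5 fires, +5 burnt (F count now 5)
Step 4: +3 fires, +5 burnt (F count now 3)
Step 5: +0 fires, +3 burnt (F count now 0)
Fire out after step 5
Initially T: 16, now '.': 24
Total burnt (originally-T cells now '.'): 15

Answer: 15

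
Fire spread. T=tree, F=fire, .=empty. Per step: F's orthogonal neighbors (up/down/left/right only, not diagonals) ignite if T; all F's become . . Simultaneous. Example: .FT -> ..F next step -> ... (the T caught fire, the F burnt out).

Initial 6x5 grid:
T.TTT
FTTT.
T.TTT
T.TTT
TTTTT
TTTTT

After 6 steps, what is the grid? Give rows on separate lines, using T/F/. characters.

Step 1: 3 trees catch fire, 1 burn out
  F.TTT
  .FTT.
  F.TTT
  T.TTT
  TTTTT
  TTTTT
Step 2: 2 trees catch fire, 3 burn out
  ..TTT
  ..FT.
  ..TTT
  F.TTT
  TTTTT
  TTTTT
Step 3: 4 trees catch fire, 2 burn out
  ..FTT
  ...F.
  ..FTT
  ..TTT
  FTTTT
  TTTTT
Step 4: 5 trees catch fire, 4 burn out
  ...FT
  .....
  ...FT
  ..FTT
  .FTTT
  FTTTT
Step 5: 5 trees catch fire, 5 burn out
  ....F
  .....
  ....F
  ...FT
  ..FTT
  .FTTT
Step 6: 3 trees catch fire, 5 burn out
  .....
  .....
  .....
  ....F
  ...FT
  ..FTT

.....
.....
.....
....F
...FT
..FTT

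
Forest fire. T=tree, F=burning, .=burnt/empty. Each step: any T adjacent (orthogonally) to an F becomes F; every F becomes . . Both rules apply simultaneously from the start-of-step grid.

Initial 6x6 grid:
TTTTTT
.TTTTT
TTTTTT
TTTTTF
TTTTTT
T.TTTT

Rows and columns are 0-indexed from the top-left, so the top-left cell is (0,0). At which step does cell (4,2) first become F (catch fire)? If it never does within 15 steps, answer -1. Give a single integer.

Step 1: cell (4,2)='T' (+3 fires, +1 burnt)
Step 2: cell (4,2)='T' (+5 fires, +3 burnt)
Step 3: cell (4,2)='T' (+6 fires, +5 burnt)
Step 4: cell (4,2)='F' (+6 fires, +6 burnt)
  -> target ignites at step 4
Step 5: cell (4,2)='.' (+6 fires, +6 burnt)
Step 6: cell (4,2)='.' (+4 fires, +6 burnt)
Step 7: cell (4,2)='.' (+2 fires, +4 burnt)
Step 8: cell (4,2)='.' (+1 fires, +2 burnt)
Step 9: cell (4,2)='.' (+0 fires, +1 burnt)
  fire out at step 9

4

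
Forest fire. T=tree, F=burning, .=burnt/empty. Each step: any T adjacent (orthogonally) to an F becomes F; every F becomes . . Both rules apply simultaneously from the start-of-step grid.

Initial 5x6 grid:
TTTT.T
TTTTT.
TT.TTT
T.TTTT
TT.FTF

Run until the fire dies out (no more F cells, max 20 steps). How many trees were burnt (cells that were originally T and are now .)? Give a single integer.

Step 1: +3 fires, +2 burnt (F count now 3)
Step 2: +4 fires, +3 burnt (F count now 4)
Step 3: +2 fires, +4 burnt (F count now 2)
Step 4: +3 fires, +2 burnt (F count now 3)
Step 5: +2 fires, +3 burnt (F count now 2)
Step 6: +3 fires, +2 burnt (F count now 3)
Step 7: +2 fires, +3 burnt (F count now 2)
Step 8: +1 fires, +2 burnt (F count now 1)
Step 9: +1 fires, +1 burnt (F count now 1)
Step 10: +1 fires, +1 burnt (F count now 1)
Step 11: +0 fires, +1 burnt (F count now 0)
Fire out after step 11
Initially T: 23, now '.': 29
Total burnt (originally-T cells now '.'): 22

Answer: 22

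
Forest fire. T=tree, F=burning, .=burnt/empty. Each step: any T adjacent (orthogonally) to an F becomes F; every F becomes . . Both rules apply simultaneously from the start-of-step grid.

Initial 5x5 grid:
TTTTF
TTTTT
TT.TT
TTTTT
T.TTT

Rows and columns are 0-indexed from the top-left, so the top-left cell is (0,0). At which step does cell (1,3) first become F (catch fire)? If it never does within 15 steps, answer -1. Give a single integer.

Step 1: cell (1,3)='T' (+2 fires, +1 burnt)
Step 2: cell (1,3)='F' (+3 fires, +2 burnt)
  -> target ignites at step 2
Step 3: cell (1,3)='.' (+4 fires, +3 burnt)
Step 4: cell (1,3)='.' (+4 fires, +4 burnt)
Step 5: cell (1,3)='.' (+4 fires, +4 burnt)
Step 6: cell (1,3)='.' (+3 fires, +4 burnt)
Step 7: cell (1,3)='.' (+1 fires, +3 burnt)
Step 8: cell (1,3)='.' (+1 fires, +1 burnt)
Step 9: cell (1,3)='.' (+0 fires, +1 burnt)
  fire out at step 9

2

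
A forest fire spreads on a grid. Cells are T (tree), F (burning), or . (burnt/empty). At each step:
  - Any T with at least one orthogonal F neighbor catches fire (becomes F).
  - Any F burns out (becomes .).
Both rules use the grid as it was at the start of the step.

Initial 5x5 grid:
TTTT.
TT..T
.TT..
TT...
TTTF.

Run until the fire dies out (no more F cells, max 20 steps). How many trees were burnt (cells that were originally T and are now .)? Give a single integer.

Answer: 13

Derivation:
Step 1: +1 fires, +1 burnt (F count now 1)
Step 2: +1 fires, +1 burnt (F count now 1)
Step 3: +2 fires, +1 burnt (F count now 2)
Step 4: +2 fires, +2 burnt (F count now 2)
Step 5: +2 fires, +2 burnt (F count now 2)
Step 6: +2 fires, +2 burnt (F count now 2)
Step 7: +2 fires, +2 burnt (F count now 2)
Step 8: +1 fires, +2 burnt (F count now 1)
Step 9: +0 fires, +1 burnt (F count now 0)
Fire out after step 9
Initially T: 14, now '.': 24
Total burnt (originally-T cells now '.'): 13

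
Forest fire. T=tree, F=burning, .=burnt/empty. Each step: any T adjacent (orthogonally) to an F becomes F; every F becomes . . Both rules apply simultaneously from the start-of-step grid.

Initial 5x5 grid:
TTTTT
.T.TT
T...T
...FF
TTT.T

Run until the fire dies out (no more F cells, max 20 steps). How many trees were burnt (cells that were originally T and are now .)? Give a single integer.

Answer: 10

Derivation:
Step 1: +2 fires, +2 burnt (F count now 2)
Step 2: +1 fires, +2 burnt (F count now 1)
Step 3: +2 fires, +1 burnt (F count now 2)
Step 4: +1 fires, +2 burnt (F count now 1)
Step 5: +1 fires, +1 burnt (F count now 1)
Step 6: +1 fires, +1 burnt (F count now 1)
Step 7: +2 fires, +1 burnt (F count now 2)
Step 8: +0 fires, +2 burnt (F count now 0)
Fire out after step 8
Initially T: 14, now '.': 21
Total burnt (originally-T cells now '.'): 10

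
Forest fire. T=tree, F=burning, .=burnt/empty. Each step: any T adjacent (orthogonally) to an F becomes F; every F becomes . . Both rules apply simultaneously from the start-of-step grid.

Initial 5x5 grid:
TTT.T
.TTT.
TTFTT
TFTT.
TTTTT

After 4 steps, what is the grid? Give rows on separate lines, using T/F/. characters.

Step 1: 6 trees catch fire, 2 burn out
  TTT.T
  .TFT.
  TF.FT
  F.FT.
  TFTTT
Step 2: 8 trees catch fire, 6 burn out
  TTF.T
  .F.F.
  F...F
  ...F.
  F.FTT
Step 3: 2 trees catch fire, 8 burn out
  TF..T
  .....
  .....
  .....
  ...FT
Step 4: 2 trees catch fire, 2 burn out
  F...T
  .....
  .....
  .....
  ....F

F...T
.....
.....
.....
....F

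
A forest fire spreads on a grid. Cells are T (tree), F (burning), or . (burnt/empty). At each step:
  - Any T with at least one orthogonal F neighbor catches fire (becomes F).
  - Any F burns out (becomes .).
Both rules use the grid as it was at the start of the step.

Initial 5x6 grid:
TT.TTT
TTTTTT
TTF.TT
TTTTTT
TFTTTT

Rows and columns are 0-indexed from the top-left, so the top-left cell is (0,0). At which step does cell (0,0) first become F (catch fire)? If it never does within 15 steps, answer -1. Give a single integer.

Step 1: cell (0,0)='T' (+6 fires, +2 burnt)
Step 2: cell (0,0)='T' (+6 fires, +6 burnt)
Step 3: cell (0,0)='T' (+6 fires, +6 burnt)
Step 4: cell (0,0)='F' (+6 fires, +6 burnt)
  -> target ignites at step 4
Step 5: cell (0,0)='.' (+2 fires, +6 burnt)
Step 6: cell (0,0)='.' (+0 fires, +2 burnt)
  fire out at step 6

4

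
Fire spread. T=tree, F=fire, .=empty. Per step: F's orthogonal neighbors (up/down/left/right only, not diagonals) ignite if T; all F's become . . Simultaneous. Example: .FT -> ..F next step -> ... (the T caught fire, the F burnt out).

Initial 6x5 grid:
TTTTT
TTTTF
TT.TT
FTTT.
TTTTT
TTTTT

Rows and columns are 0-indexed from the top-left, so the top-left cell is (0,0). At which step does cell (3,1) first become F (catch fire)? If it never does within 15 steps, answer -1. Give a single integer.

Step 1: cell (3,1)='F' (+6 fires, +2 burnt)
  -> target ignites at step 1
Step 2: cell (3,1)='.' (+8 fires, +6 burnt)
Step 3: cell (3,1)='.' (+6 fires, +8 burnt)
Step 4: cell (3,1)='.' (+3 fires, +6 burnt)
Step 5: cell (3,1)='.' (+2 fires, +3 burnt)
Step 6: cell (3,1)='.' (+1 fires, +2 burnt)
Step 7: cell (3,1)='.' (+0 fires, +1 burnt)
  fire out at step 7

1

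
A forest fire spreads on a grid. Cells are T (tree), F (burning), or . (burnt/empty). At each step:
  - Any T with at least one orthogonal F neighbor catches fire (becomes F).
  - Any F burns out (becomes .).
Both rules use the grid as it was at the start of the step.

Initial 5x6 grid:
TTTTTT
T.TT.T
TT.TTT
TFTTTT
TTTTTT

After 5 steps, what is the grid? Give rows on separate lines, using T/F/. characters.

Step 1: 4 trees catch fire, 1 burn out
  TTTTTT
  T.TT.T
  TF.TTT
  F.FTTT
  TFTTTT
Step 2: 4 trees catch fire, 4 burn out
  TTTTTT
  T.TT.T
  F..TTT
  ...FTT
  F.FTTT
Step 3: 4 trees catch fire, 4 burn out
  TTTTTT
  F.TT.T
  ...FTT
  ....FT
  ...FTT
Step 4: 5 trees catch fire, 4 burn out
  FTTTTT
  ..TF.T
  ....FT
  .....F
  ....FT
Step 5: 5 trees catch fire, 5 burn out
  .FTFTT
  ..F..T
  .....F
  ......
  .....F

.FTFTT
..F..T
.....F
......
.....F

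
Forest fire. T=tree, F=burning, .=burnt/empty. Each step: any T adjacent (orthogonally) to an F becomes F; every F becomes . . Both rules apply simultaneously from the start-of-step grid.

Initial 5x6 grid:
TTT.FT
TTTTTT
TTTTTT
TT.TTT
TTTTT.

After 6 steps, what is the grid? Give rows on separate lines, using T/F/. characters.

Step 1: 2 trees catch fire, 1 burn out
  TTT..F
  TTTTFT
  TTTTTT
  TT.TTT
  TTTTT.
Step 2: 3 trees catch fire, 2 burn out
  TTT...
  TTTF.F
  TTTTFT
  TT.TTT
  TTTTT.
Step 3: 4 trees catch fire, 3 burn out
  TTT...
  TTF...
  TTTF.F
  TT.TFT
  TTTTT.
Step 4: 6 trees catch fire, 4 burn out
  TTF...
  TF....
  TTF...
  TT.F.F
  TTTTF.
Step 5: 4 trees catch fire, 6 burn out
  TF....
  F.....
  TF....
  TT....
  TTTF..
Step 6: 4 trees catch fire, 4 burn out
  F.....
  ......
  F.....
  TF....
  TTF...

F.....
......
F.....
TF....
TTF...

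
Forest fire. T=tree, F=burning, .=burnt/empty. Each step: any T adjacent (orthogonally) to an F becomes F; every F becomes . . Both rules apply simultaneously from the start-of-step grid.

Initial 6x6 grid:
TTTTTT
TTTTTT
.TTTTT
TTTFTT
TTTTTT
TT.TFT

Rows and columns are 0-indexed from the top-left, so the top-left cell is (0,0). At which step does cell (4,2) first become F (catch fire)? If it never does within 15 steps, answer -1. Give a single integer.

Step 1: cell (4,2)='T' (+7 fires, +2 burnt)
Step 2: cell (4,2)='F' (+7 fires, +7 burnt)
  -> target ignites at step 2
Step 3: cell (4,2)='.' (+7 fires, +7 burnt)
Step 4: cell (4,2)='.' (+6 fires, +7 burnt)
Step 5: cell (4,2)='.' (+4 fires, +6 burnt)
Step 6: cell (4,2)='.' (+1 fires, +4 burnt)
Step 7: cell (4,2)='.' (+0 fires, +1 burnt)
  fire out at step 7

2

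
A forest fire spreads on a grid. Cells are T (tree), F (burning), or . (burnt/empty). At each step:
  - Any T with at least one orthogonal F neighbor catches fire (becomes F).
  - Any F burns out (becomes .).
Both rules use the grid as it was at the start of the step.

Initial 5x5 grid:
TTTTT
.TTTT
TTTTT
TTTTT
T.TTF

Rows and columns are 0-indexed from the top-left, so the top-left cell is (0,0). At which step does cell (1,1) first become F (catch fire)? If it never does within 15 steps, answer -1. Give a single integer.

Step 1: cell (1,1)='T' (+2 fires, +1 burnt)
Step 2: cell (1,1)='T' (+3 fires, +2 burnt)
Step 3: cell (1,1)='T' (+3 fires, +3 burnt)
Step 4: cell (1,1)='T' (+4 fires, +3 burnt)
Step 5: cell (1,1)='T' (+4 fires, +4 burnt)
Step 6: cell (1,1)='F' (+4 fires, +4 burnt)
  -> target ignites at step 6
Step 7: cell (1,1)='.' (+1 fires, +4 burnt)
Step 8: cell (1,1)='.' (+1 fires, +1 burnt)
Step 9: cell (1,1)='.' (+0 fires, +1 burnt)
  fire out at step 9

6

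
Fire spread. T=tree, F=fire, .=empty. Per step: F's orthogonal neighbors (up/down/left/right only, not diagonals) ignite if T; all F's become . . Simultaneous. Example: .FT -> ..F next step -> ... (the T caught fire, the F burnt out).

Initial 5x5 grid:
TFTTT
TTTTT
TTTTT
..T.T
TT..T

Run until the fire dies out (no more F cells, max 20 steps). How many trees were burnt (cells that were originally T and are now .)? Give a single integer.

Answer: 17

Derivation:
Step 1: +3 fires, +1 burnt (F count now 3)
Step 2: +4 fires, +3 burnt (F count now 4)
Step 3: +4 fires, +4 burnt (F count now 4)
Step 4: +3 fires, +4 burnt (F count now 3)
Step 5: +1 fires, +3 burnt (F count now 1)
Step 6: +1 fires, +1 burnt (F count now 1)
Step 7: +1 fires, +1 burnt (F count now 1)
Step 8: +0 fires, +1 burnt (F count now 0)
Fire out after step 8
Initially T: 19, now '.': 23
Total burnt (originally-T cells now '.'): 17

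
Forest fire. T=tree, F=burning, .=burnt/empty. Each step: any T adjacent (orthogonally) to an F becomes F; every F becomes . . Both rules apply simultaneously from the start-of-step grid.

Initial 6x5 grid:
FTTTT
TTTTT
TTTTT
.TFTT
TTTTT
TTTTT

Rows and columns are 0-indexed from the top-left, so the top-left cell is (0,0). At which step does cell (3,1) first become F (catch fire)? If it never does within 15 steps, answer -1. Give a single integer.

Step 1: cell (3,1)='F' (+6 fires, +2 burnt)
  -> target ignites at step 1
Step 2: cell (3,1)='.' (+10 fires, +6 burnt)
Step 3: cell (3,1)='.' (+7 fires, +10 burnt)
Step 4: cell (3,1)='.' (+4 fires, +7 burnt)
Step 5: cell (3,1)='.' (+0 fires, +4 burnt)
  fire out at step 5

1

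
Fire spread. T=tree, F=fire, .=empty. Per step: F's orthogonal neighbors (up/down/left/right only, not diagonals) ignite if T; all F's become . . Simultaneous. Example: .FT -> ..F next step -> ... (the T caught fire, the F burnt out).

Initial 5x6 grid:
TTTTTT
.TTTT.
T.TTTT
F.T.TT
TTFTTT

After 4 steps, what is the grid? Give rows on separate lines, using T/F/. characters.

Step 1: 5 trees catch fire, 2 burn out
  TTTTTT
  .TTTT.
  F.TTTT
  ..F.TT
  FF.FTT
Step 2: 2 trees catch fire, 5 burn out
  TTTTTT
  .TTTT.
  ..FTTT
  ....TT
  ....FT
Step 3: 4 trees catch fire, 2 burn out
  TTTTTT
  .TFTT.
  ...FTT
  ....FT
  .....F
Step 4: 5 trees catch fire, 4 burn out
  TTFTTT
  .F.FT.
  ....FT
  .....F
  ......

TTFTTT
.F.FT.
....FT
.....F
......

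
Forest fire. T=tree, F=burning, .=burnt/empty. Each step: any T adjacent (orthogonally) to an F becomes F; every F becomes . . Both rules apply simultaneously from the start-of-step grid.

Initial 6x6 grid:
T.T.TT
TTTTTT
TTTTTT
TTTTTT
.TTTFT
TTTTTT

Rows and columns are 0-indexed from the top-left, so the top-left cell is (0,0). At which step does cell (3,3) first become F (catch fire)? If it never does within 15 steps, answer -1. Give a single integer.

Step 1: cell (3,3)='T' (+4 fires, +1 burnt)
Step 2: cell (3,3)='F' (+6 fires, +4 burnt)
  -> target ignites at step 2
Step 3: cell (3,3)='.' (+6 fires, +6 burnt)
Step 4: cell (3,3)='.' (+6 fires, +6 burnt)
Step 5: cell (3,3)='.' (+5 fires, +6 burnt)
Step 6: cell (3,3)='.' (+3 fires, +5 burnt)
Step 7: cell (3,3)='.' (+1 fires, +3 burnt)
Step 8: cell (3,3)='.' (+1 fires, +1 burnt)
Step 9: cell (3,3)='.' (+0 fires, +1 burnt)
  fire out at step 9

2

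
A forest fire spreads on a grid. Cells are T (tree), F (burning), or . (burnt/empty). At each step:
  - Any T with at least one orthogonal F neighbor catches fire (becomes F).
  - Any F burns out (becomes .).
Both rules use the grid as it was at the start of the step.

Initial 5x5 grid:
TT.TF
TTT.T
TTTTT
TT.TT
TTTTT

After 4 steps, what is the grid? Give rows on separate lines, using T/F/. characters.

Step 1: 2 trees catch fire, 1 burn out
  TT.F.
  TTT.F
  TTTTT
  TT.TT
  TTTTT
Step 2: 1 trees catch fire, 2 burn out
  TT...
  TTT..
  TTTTF
  TT.TT
  TTTTT
Step 3: 2 trees catch fire, 1 burn out
  TT...
  TTT..
  TTTF.
  TT.TF
  TTTTT
Step 4: 3 trees catch fire, 2 burn out
  TT...
  TTT..
  TTF..
  TT.F.
  TTTTF

TT...
TTT..
TTF..
TT.F.
TTTTF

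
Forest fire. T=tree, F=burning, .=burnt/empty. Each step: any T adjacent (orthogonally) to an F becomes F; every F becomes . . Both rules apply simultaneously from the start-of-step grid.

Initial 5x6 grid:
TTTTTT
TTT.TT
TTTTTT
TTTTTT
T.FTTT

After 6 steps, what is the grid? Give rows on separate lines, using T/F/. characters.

Step 1: 2 trees catch fire, 1 burn out
  TTTTTT
  TTT.TT
  TTTTTT
  TTFTTT
  T..FTT
Step 2: 4 trees catch fire, 2 burn out
  TTTTTT
  TTT.TT
  TTFTTT
  TF.FTT
  T...FT
Step 3: 6 trees catch fire, 4 burn out
  TTTTTT
  TTF.TT
  TF.FTT
  F...FT
  T....F
Step 4: 6 trees catch fire, 6 burn out
  TTFTTT
  TF..TT
  F...FT
  .....F
  F.....
Step 5: 5 trees catch fire, 6 burn out
  TF.FTT
  F...FT
  .....F
  ......
  ......
Step 6: 3 trees catch fire, 5 burn out
  F...FT
  .....F
  ......
  ......
  ......

F...FT
.....F
......
......
......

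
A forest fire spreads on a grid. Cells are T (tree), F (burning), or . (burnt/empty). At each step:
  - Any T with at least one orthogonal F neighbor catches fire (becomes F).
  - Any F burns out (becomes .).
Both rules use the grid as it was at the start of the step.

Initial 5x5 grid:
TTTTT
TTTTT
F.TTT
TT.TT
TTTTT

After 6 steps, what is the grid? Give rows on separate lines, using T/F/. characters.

Step 1: 2 trees catch fire, 1 burn out
  TTTTT
  FTTTT
  ..TTT
  FT.TT
  TTTTT
Step 2: 4 trees catch fire, 2 burn out
  FTTTT
  .FTTT
  ..TTT
  .F.TT
  FTTTT
Step 3: 3 trees catch fire, 4 burn out
  .FTTT
  ..FTT
  ..TTT
  ...TT
  .FTTT
Step 4: 4 trees catch fire, 3 burn out
  ..FTT
  ...FT
  ..FTT
  ...TT
  ..FTT
Step 5: 4 trees catch fire, 4 burn out
  ...FT
  ....F
  ...FT
  ...TT
  ...FT
Step 6: 4 trees catch fire, 4 burn out
  ....F
  .....
  ....F
  ...FT
  ....F

....F
.....
....F
...FT
....F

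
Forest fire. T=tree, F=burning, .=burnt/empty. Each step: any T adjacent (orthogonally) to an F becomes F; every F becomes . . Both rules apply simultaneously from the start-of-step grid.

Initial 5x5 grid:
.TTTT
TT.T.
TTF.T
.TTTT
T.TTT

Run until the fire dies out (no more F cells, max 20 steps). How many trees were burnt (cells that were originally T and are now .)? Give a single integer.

Answer: 17

Derivation:
Step 1: +2 fires, +1 burnt (F count now 2)
Step 2: +5 fires, +2 burnt (F count now 5)
Step 3: +4 fires, +5 burnt (F count now 4)
Step 4: +3 fires, +4 burnt (F count now 3)
Step 5: +1 fires, +3 burnt (F count now 1)
Step 6: +2 fires, +1 burnt (F count now 2)
Step 7: +0 fires, +2 burnt (F count now 0)
Fire out after step 7
Initially T: 18, now '.': 24
Total burnt (originally-T cells now '.'): 17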